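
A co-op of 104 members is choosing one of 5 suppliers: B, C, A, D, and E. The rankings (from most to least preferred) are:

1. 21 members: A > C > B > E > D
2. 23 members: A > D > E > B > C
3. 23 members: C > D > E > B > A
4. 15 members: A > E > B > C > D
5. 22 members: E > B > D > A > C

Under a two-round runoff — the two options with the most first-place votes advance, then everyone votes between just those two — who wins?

A

Round 1 first-place votes: B 0, C 23, A 59, D 0, E 22.
A and C advance.
Runoff: A is preferred to C by 81 voters; C by 23.
A wins the runoff.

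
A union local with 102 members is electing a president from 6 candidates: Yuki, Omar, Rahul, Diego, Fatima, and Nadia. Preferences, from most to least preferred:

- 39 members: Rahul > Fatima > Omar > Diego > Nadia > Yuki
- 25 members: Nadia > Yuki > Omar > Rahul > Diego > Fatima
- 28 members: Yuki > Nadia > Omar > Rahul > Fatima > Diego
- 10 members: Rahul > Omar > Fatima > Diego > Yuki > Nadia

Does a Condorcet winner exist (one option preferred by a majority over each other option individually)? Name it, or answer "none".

Nadia vs Yuki: 64–38 for Nadia.
Nadia vs Omar: 53–49 for Nadia.
Nadia vs Rahul: 53–49 for Nadia.
Nadia vs Diego: 53–49 for Nadia.
Nadia vs Fatima: 53–49 for Nadia.
Nadia beats every other option head-to-head.

Nadia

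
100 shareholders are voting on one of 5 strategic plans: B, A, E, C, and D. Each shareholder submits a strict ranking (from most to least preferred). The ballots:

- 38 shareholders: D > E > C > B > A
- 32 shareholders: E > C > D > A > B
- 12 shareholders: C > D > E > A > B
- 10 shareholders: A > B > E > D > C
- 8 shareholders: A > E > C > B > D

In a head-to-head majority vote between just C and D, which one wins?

C

Voters preferring C to D: 52; preferring D to C: 48.
C wins the head-to-head.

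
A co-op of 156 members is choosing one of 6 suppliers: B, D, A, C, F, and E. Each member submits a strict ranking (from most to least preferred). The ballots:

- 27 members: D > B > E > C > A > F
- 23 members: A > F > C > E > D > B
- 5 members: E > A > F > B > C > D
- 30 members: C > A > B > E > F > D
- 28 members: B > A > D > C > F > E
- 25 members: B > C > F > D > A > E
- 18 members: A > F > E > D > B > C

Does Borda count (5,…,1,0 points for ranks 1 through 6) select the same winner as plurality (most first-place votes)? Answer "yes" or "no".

Borda — scores: B 491, D 328, A 509, C 434, F 312, E 266. Winner: A.
Plurality — first-place votes: B 53, D 27, A 41, C 30, F 0, E 5. Winner: B.
The two methods disagree.

no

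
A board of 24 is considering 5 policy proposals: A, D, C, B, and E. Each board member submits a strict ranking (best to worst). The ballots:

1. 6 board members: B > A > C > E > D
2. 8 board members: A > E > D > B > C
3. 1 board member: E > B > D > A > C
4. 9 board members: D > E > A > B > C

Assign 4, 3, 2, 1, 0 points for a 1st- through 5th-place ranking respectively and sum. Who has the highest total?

A: 6·3 + 8·4 + 1·1 + 9·2 = 69
D: 6·0 + 8·2 + 1·2 + 9·4 = 54
C: 6·2 + 8·0 + 1·0 + 9·0 = 12
B: 6·4 + 8·1 + 1·3 + 9·1 = 44
E: 6·1 + 8·3 + 1·4 + 9·3 = 61
A has the highest Borda score (69).

A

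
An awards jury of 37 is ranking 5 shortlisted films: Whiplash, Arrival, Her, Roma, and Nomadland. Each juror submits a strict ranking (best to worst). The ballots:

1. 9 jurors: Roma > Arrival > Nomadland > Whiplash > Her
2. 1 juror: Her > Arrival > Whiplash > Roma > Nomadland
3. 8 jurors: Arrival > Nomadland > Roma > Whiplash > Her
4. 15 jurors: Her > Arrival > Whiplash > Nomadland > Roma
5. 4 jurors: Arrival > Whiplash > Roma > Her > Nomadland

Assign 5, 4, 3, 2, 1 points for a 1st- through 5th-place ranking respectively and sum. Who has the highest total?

Arrival

Whiplash: 9·2 + 1·3 + 8·2 + 15·3 + 4·4 = 98
Arrival: 9·4 + 1·4 + 8·5 + 15·4 + 4·5 = 160
Her: 9·1 + 1·5 + 8·1 + 15·5 + 4·2 = 105
Roma: 9·5 + 1·2 + 8·3 + 15·1 + 4·3 = 98
Nomadland: 9·3 + 1·1 + 8·4 + 15·2 + 4·1 = 94
Arrival has the highest Borda score (160).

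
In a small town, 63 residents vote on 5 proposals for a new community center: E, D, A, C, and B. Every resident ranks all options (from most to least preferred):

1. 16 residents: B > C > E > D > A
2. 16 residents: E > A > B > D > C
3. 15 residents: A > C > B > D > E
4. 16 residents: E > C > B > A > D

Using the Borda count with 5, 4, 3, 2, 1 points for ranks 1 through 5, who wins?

E: 16·3 + 16·5 + 15·1 + 16·5 = 223
D: 16·2 + 16·2 + 15·2 + 16·1 = 110
A: 16·1 + 16·4 + 15·5 + 16·2 = 187
C: 16·4 + 16·1 + 15·4 + 16·4 = 204
B: 16·5 + 16·3 + 15·3 + 16·3 = 221
E has the highest Borda score (223).

E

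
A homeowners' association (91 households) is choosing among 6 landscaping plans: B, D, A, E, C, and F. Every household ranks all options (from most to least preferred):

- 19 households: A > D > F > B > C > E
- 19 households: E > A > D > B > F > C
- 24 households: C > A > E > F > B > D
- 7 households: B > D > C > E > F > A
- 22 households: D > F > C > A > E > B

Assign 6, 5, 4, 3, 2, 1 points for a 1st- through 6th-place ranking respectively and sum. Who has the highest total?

B: 19·3 + 19·3 + 24·2 + 7·6 + 22·1 = 226
D: 19·5 + 19·4 + 24·1 + 7·5 + 22·6 = 362
A: 19·6 + 19·5 + 24·5 + 7·1 + 22·3 = 402
E: 19·1 + 19·6 + 24·4 + 7·3 + 22·2 = 294
C: 19·2 + 19·1 + 24·6 + 7·4 + 22·4 = 317
F: 19·4 + 19·2 + 24·3 + 7·2 + 22·5 = 310
A has the highest Borda score (402).

A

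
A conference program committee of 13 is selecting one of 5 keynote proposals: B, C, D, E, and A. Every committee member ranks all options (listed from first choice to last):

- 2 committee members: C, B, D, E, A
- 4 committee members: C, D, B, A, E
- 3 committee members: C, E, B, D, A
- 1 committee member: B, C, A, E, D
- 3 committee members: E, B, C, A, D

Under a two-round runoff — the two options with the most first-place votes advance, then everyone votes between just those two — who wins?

C

Round 1 first-place votes: B 1, C 9, D 0, E 3, A 0.
C and E advance.
Runoff: C is preferred to E by 10 voters; E by 3.
C wins the runoff.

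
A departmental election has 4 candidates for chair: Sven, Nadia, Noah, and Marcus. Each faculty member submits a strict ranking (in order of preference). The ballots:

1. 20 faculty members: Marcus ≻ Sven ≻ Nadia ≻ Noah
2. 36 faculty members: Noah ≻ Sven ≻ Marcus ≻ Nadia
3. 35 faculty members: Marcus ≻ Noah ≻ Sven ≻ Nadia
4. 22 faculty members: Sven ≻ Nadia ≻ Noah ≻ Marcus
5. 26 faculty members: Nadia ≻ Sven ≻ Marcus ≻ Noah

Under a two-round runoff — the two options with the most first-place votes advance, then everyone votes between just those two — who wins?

Round 1 first-place votes: Sven 22, Nadia 26, Noah 36, Marcus 55.
Marcus and Noah advance.
Runoff: Marcus is preferred to Noah by 81 voters; Noah by 58.
Marcus wins the runoff.

Marcus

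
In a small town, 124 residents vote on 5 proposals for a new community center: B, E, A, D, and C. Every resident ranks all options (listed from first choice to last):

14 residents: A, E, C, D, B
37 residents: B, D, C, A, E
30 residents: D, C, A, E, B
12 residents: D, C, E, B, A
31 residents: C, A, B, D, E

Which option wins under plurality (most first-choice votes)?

First-place votes: B 37, E 0, A 14, D 42, C 31.
D has the most first-place votes.

D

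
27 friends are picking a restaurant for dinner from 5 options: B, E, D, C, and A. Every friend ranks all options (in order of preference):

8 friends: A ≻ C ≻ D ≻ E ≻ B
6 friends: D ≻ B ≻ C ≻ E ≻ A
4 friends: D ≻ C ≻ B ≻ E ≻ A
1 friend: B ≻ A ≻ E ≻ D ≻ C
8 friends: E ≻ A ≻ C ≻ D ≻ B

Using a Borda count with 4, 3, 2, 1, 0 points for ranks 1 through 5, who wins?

B: 8·0 + 6·3 + 4·2 + 1·4 + 8·0 = 30
E: 8·1 + 6·1 + 4·1 + 1·2 + 8·4 = 52
D: 8·2 + 6·4 + 4·4 + 1·1 + 8·1 = 65
C: 8·3 + 6·2 + 4·3 + 1·0 + 8·2 = 64
A: 8·4 + 6·0 + 4·0 + 1·3 + 8·3 = 59
D has the highest Borda score (65).

D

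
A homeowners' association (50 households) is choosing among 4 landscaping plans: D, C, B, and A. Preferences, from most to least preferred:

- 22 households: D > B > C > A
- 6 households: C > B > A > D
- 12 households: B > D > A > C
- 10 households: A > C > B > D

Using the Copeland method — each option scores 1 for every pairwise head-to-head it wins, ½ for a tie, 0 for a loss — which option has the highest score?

B

D: beats C and A; loses to B → score 2.
C: beats A; loses to D and B → score 1.
B: beats D, C, and A → score 3.
A: loses to D, C, and B → score 0.
B has the best pairwise record.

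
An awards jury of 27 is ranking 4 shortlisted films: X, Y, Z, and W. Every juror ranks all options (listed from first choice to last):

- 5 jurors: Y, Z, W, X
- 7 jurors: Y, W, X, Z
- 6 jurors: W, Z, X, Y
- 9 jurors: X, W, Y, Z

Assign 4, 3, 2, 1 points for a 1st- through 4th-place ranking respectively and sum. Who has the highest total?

X: 5·1 + 7·2 + 6·2 + 9·4 = 67
Y: 5·4 + 7·4 + 6·1 + 9·2 = 72
Z: 5·3 + 7·1 + 6·3 + 9·1 = 49
W: 5·2 + 7·3 + 6·4 + 9·3 = 82
W has the highest Borda score (82).

W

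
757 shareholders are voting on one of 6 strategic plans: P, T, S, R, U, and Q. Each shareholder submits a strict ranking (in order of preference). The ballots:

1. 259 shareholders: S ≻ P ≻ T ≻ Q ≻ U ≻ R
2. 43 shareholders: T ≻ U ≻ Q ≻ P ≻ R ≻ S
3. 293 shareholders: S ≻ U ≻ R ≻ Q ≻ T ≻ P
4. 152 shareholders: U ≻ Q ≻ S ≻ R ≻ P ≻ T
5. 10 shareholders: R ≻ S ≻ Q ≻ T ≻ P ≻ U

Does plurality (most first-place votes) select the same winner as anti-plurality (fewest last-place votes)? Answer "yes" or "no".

no

Plurality — first-place votes: P 0, T 43, S 552, R 10, U 152, Q 0. Winner: S.
Anti-plurality — last-place votes: P 293, T 152, S 43, R 259, U 10, Q 0. Winner: Q.
The two methods disagree.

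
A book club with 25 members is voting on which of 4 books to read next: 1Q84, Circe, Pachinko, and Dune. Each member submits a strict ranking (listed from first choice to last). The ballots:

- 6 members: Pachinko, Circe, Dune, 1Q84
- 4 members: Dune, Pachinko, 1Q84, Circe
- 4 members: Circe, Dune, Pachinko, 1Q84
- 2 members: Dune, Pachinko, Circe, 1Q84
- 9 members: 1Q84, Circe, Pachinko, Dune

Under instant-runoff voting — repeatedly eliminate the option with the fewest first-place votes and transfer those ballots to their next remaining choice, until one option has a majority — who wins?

Round 1: 1Q84 9, Circe 4, Pachinko 6, Dune 6. Eliminate Circe.
Round 2: 1Q84 9, Pachinko 6, Dune 10. Eliminate Pachinko.
Round 3: 1Q84 9, Dune 16. Dune has a majority.

Dune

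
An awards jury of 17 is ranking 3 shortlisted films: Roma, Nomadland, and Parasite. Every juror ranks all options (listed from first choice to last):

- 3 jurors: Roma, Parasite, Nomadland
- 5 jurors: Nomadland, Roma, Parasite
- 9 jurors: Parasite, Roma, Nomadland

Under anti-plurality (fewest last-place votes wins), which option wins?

Last-place votes: Roma 0, Nomadland 12, Parasite 5.
Roma is ranked last by the fewest voters, so Roma wins.

Roma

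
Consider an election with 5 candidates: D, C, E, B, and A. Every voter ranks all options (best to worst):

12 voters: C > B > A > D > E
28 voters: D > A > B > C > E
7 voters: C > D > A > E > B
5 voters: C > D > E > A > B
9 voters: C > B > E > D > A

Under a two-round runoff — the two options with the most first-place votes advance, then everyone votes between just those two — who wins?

C

Round 1 first-place votes: D 28, C 33, E 0, B 0, A 0.
C and D advance.
Runoff: C is preferred to D by 33 voters; D by 28.
C wins the runoff.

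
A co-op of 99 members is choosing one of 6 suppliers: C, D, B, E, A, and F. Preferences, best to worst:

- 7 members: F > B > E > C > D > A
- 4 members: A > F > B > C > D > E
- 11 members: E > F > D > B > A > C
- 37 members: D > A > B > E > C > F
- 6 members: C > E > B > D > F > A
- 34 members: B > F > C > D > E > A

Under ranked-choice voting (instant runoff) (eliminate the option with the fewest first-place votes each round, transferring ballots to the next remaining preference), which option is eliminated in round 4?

E

Round 1: C 6, D 37, B 34, E 11, A 4, F 7. Eliminate A.
Round 2: C 6, D 37, B 34, E 11, F 11. Eliminate C.
Round 3: D 37, B 34, E 17, F 11. Eliminate F.
Round 4: D 37, B 45, E 17. Eliminate E.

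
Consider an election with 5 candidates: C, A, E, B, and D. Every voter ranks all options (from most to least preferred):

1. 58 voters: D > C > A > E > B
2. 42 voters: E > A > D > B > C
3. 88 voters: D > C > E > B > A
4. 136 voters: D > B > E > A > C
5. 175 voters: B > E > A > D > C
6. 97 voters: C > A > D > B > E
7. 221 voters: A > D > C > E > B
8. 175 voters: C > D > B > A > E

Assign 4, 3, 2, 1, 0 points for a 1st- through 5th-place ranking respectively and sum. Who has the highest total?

C: 58·3 + 42·0 + 88·3 + 136·0 + 175·0 + 97·4 + 221·2 + 175·4 = 1968
A: 58·2 + 42·3 + 88·0 + 136·1 + 175·2 + 97·3 + 221·4 + 175·1 = 2078
E: 58·1 + 42·4 + 88·2 + 136·2 + 175·3 + 97·0 + 221·1 + 175·0 = 1420
B: 58·0 + 42·1 + 88·1 + 136·3 + 175·4 + 97·1 + 221·0 + 175·2 = 1685
D: 58·4 + 42·2 + 88·4 + 136·4 + 175·1 + 97·2 + 221·3 + 175·3 = 2769
D has the highest Borda score (2769).

D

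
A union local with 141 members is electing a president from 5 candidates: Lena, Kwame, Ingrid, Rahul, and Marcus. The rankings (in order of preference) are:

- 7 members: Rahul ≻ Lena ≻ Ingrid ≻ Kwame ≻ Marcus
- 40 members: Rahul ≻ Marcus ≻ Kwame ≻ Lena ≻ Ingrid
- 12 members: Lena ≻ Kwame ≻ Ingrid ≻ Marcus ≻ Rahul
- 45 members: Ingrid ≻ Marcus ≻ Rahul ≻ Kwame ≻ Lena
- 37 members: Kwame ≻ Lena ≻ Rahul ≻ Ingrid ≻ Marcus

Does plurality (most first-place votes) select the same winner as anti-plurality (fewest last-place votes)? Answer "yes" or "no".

no

Plurality — first-place votes: Lena 12, Kwame 37, Ingrid 45, Rahul 47, Marcus 0. Winner: Rahul.
Anti-plurality — last-place votes: Lena 45, Kwame 0, Ingrid 40, Rahul 12, Marcus 44. Winner: Kwame.
The two methods disagree.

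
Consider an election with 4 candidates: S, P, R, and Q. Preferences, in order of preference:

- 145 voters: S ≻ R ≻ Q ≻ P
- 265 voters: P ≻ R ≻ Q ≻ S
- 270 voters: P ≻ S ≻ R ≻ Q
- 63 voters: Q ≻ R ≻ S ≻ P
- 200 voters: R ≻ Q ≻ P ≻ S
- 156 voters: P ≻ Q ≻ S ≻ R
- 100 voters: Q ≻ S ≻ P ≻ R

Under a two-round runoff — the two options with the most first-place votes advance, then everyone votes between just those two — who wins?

P

Round 1 first-place votes: S 145, P 691, R 200, Q 163.
P and R advance.
Runoff: P is preferred to R by 791 voters; R by 408.
P wins the runoff.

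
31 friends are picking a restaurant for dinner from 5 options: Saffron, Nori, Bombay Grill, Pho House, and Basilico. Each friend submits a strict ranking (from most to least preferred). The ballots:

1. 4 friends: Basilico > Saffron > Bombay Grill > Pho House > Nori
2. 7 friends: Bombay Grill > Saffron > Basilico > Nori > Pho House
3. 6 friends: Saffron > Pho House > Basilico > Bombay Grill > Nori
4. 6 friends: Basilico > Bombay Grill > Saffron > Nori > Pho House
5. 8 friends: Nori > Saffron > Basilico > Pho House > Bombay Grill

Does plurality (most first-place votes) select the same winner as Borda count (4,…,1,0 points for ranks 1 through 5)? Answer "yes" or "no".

Plurality — first-place votes: Saffron 6, Nori 8, Bombay Grill 7, Pho House 0, Basilico 10. Winner: Basilico.
Borda — scores: Saffron 93, Nori 45, Bombay Grill 60, Pho House 30, Basilico 82. Winner: Saffron.
The two methods disagree.

no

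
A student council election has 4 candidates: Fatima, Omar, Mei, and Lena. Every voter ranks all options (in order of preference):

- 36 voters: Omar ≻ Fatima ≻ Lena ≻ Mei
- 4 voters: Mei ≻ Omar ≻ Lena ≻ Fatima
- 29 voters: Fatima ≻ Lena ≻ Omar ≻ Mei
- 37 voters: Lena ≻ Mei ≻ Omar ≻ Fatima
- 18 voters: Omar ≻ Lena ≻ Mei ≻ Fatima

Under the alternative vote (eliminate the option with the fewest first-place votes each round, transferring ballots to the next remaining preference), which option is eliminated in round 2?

Fatima

Round 1: Fatima 29, Omar 54, Mei 4, Lena 37. Eliminate Mei.
Round 2: Fatima 29, Omar 58, Lena 37. Eliminate Fatima.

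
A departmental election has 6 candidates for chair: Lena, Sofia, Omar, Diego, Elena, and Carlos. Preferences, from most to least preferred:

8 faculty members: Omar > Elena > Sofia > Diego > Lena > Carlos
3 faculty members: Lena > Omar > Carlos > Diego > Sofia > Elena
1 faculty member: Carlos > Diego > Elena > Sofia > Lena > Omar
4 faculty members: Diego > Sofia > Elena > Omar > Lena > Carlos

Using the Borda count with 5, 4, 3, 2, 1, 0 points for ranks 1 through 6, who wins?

Lena: 8·1 + 3·5 + 1·1 + 4·1 = 28
Sofia: 8·3 + 3·1 + 1·2 + 4·4 = 45
Omar: 8·5 + 3·4 + 1·0 + 4·2 = 60
Diego: 8·2 + 3·2 + 1·4 + 4·5 = 46
Elena: 8·4 + 3·0 + 1·3 + 4·3 = 47
Carlos: 8·0 + 3·3 + 1·5 + 4·0 = 14
Omar has the highest Borda score (60).

Omar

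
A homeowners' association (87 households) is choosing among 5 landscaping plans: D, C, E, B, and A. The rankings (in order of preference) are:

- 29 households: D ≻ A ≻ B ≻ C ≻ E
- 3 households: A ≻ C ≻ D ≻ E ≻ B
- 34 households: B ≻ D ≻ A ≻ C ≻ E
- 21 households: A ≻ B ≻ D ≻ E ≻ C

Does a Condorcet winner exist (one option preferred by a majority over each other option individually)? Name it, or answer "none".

none

Checking pairwise contests:
B beats D 55–32.
D beats C 84–3.
D beats E 87–0.
A beats B 53–34.
D beats A 63–24.
Every option loses at least one head-to-head, so there is no Condorcet winner.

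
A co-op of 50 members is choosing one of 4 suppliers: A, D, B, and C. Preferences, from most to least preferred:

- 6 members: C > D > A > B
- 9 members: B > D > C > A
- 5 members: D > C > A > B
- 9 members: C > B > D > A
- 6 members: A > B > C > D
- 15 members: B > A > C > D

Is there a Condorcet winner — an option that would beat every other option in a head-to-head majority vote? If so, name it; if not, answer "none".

B vs A: 33–17 for B.
B vs D: 39–11 for B.
B vs C: 30–20 for B.
B beats every other option head-to-head.

B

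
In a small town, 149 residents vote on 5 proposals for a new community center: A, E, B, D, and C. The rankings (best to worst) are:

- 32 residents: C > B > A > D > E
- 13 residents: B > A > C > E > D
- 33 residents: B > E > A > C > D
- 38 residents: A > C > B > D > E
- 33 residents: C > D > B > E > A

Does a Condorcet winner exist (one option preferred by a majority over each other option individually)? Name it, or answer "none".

none

Checking pairwise contests:
B beats A 111–38.
A beats E 83–66.
C beats B 103–46.
A beats D 116–33.
A beats C 84–65.
Every option loses at least one head-to-head, so there is no Condorcet winner.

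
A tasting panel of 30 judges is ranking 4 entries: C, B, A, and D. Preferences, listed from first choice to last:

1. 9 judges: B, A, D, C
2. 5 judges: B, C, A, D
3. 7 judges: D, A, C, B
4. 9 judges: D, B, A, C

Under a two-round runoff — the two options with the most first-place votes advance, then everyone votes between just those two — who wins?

D

Round 1 first-place votes: C 0, B 14, A 0, D 16.
D and B advance.
Runoff: D is preferred to B by 16 voters; B by 14.
D wins the runoff.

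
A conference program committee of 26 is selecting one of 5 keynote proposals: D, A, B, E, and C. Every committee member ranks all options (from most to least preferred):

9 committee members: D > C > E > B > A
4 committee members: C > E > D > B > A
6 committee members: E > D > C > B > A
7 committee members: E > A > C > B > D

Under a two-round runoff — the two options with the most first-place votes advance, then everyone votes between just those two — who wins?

Round 1 first-place votes: D 9, A 0, B 0, E 13, C 4.
E and D advance.
Runoff: E is preferred to D by 17 voters; D by 9.
E wins the runoff.

E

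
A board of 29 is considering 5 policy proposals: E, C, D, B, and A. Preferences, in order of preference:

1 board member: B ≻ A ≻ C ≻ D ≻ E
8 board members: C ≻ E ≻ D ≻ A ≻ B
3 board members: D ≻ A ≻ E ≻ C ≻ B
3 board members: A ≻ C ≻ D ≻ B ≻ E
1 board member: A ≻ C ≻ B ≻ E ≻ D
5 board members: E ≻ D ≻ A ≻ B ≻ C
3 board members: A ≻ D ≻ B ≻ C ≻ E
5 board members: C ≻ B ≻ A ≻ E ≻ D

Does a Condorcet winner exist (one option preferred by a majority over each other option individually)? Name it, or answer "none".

none

Checking pairwise contests:
C beats E 21–8.
A beats C 16–13.
E beats D 19–10.
E beats B 16–13.
D beats A 16–13.
Every option loses at least one head-to-head, so there is no Condorcet winner.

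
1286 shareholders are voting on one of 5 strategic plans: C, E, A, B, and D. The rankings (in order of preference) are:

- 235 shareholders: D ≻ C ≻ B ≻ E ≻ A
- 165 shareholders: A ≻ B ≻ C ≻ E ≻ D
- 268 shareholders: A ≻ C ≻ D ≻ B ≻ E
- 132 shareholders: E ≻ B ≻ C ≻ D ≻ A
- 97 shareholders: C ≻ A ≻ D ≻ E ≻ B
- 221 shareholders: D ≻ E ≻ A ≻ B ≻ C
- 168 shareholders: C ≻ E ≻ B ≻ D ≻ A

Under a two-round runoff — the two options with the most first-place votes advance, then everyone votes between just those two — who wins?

Round 1 first-place votes: C 265, E 132, A 433, B 0, D 456.
D and A advance.
Runoff: D is preferred to A by 756 voters; A by 530.
D wins the runoff.

D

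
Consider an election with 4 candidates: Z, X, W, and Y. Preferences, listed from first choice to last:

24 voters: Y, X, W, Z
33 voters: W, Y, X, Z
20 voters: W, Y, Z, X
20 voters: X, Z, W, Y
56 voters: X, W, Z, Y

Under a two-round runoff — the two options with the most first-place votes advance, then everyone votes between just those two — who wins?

X

Round 1 first-place votes: Z 0, X 76, W 53, Y 24.
X and W advance.
Runoff: X is preferred to W by 100 voters; W by 53.
X wins the runoff.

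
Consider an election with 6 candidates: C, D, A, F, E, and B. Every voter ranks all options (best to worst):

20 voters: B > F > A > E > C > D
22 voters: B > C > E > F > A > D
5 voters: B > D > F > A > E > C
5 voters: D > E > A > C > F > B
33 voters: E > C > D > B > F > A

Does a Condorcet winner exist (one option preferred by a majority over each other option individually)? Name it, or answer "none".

B vs C: 47–38 for B.
B vs D: 47–38 for B.
B vs A: 80–5 for B.
B vs F: 80–5 for B.
B vs E: 47–38 for B.
B beats every other option head-to-head.

B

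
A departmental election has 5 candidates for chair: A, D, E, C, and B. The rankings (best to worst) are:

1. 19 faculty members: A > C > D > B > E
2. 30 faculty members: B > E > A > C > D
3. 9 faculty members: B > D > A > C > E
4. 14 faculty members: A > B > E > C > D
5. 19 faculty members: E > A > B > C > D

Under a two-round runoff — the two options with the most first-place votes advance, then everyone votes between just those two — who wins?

Round 1 first-place votes: A 33, D 0, E 19, C 0, B 39.
B and A advance.
Runoff: B is preferred to A by 39 voters; A by 52.
A wins the runoff.

A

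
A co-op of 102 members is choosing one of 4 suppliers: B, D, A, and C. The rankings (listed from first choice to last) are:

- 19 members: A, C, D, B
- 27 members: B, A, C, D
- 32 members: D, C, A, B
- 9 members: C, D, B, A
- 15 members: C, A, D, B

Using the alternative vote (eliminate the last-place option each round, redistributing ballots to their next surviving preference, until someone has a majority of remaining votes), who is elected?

C

Round 1: B 27, D 32, A 19, C 24. Eliminate A.
Round 2: B 27, D 32, C 43. Eliminate B.
Round 3: D 32, C 70. C has a majority.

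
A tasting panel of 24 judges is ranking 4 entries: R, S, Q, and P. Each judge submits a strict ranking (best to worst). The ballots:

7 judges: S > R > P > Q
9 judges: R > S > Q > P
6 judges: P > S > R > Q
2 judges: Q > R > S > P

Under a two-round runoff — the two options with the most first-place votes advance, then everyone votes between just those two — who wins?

Round 1 first-place votes: R 9, S 7, Q 2, P 6.
R and S advance.
Runoff: R is preferred to S by 11 voters; S by 13.
S wins the runoff.

S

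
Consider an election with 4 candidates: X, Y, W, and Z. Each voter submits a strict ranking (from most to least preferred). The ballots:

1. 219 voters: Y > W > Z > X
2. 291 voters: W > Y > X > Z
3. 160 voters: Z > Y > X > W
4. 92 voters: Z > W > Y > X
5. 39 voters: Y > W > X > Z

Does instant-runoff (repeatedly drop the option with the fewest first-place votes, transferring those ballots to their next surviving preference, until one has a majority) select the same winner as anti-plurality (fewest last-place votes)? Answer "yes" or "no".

yes

Instant-runoff — R1 X 0, Y 258, W 291, Z 252 (X out); R2 Y 258, W 291, Z 252 (Z out); R3 Y 418, W 383 (Y winner). Winner: Y.
Anti-plurality — last-place votes: X 311, Y 0, W 160, Z 330. Winner: Y.
The two methods agree.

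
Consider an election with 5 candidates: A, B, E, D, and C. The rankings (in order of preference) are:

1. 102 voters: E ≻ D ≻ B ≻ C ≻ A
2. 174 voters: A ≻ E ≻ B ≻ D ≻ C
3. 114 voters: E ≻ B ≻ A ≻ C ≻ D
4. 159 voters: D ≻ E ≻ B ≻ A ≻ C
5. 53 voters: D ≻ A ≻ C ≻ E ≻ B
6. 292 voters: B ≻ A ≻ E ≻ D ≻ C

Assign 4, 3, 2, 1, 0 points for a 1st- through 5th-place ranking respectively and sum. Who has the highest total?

A: 102·0 + 174·4 + 114·2 + 159·1 + 53·3 + 292·3 = 2118
B: 102·2 + 174·2 + 114·3 + 159·2 + 53·0 + 292·4 = 2380
E: 102·4 + 174·3 + 114·4 + 159·3 + 53·1 + 292·2 = 2500
D: 102·3 + 174·1 + 114·0 + 159·4 + 53·4 + 292·1 = 1620
C: 102·1 + 174·0 + 114·1 + 159·0 + 53·2 + 292·0 = 322
E has the highest Borda score (2500).

E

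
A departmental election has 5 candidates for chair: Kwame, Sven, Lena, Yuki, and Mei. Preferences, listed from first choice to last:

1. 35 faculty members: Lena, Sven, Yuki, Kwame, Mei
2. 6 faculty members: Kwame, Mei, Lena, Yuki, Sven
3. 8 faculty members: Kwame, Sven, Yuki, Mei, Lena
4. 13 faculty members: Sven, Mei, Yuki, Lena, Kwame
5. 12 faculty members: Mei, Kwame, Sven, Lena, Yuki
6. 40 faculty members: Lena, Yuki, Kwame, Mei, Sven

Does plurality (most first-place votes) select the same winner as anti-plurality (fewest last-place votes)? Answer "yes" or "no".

yes

Plurality — first-place votes: Kwame 14, Sven 13, Lena 75, Yuki 0, Mei 12. Winner: Lena.
Anti-plurality — last-place votes: Kwame 13, Sven 46, Lena 8, Yuki 12, Mei 35. Winner: Lena.
The two methods agree.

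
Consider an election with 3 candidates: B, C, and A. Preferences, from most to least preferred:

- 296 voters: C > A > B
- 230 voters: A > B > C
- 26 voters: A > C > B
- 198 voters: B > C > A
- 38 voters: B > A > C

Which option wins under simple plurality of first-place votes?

C

First-place votes: B 236, C 296, A 256.
C has the most first-place votes.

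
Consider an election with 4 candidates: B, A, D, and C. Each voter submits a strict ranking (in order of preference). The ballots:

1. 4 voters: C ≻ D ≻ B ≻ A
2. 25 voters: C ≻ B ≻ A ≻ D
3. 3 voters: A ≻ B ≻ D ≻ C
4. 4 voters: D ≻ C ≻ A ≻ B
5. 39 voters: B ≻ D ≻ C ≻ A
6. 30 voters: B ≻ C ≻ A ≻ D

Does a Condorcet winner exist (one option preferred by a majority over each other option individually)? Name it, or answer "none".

B vs A: 98–7 for B.
B vs D: 97–8 for B.
B vs C: 72–33 for B.
B beats every other option head-to-head.

B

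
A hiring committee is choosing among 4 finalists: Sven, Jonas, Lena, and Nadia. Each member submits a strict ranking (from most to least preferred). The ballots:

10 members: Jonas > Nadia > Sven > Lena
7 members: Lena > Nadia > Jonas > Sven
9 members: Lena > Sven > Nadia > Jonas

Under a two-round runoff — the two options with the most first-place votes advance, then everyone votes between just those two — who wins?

Lena

Round 1 first-place votes: Sven 0, Jonas 10, Lena 16, Nadia 0.
Lena and Jonas advance.
Runoff: Lena is preferred to Jonas by 16 voters; Jonas by 10.
Lena wins the runoff.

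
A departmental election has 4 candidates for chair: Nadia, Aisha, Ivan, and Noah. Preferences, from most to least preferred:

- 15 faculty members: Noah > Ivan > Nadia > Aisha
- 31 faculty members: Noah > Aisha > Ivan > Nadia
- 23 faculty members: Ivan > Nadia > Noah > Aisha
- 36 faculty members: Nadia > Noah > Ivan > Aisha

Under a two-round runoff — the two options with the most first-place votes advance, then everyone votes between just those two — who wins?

Nadia

Round 1 first-place votes: Nadia 36, Aisha 0, Ivan 23, Noah 46.
Noah and Nadia advance.
Runoff: Noah is preferred to Nadia by 46 voters; Nadia by 59.
Nadia wins the runoff.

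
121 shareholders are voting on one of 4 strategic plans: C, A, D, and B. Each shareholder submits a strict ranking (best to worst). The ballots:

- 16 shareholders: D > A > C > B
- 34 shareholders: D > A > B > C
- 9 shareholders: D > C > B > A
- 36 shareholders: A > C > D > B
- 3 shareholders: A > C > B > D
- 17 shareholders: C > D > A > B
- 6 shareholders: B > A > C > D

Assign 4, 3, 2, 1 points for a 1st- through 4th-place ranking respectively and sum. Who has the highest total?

D

C: 16·2 + 34·1 + 9·3 + 36·3 + 3·3 + 17·4 + 6·2 = 290
A: 16·3 + 34·3 + 9·1 + 36·4 + 3·4 + 17·2 + 6·3 = 367
D: 16·4 + 34·4 + 9·4 + 36·2 + 3·1 + 17·3 + 6·1 = 368
B: 16·1 + 34·2 + 9·2 + 36·1 + 3·2 + 17·1 + 6·4 = 185
D has the highest Borda score (368).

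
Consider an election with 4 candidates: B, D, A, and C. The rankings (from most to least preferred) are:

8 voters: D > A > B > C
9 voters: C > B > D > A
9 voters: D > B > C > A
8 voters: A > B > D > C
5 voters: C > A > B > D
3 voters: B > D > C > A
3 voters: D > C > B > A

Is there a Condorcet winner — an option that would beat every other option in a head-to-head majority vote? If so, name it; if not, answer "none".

B vs D: 25–20 for B.
B vs A: 24–21 for B.
B vs C: 28–17 for B.
B beats every other option head-to-head.

B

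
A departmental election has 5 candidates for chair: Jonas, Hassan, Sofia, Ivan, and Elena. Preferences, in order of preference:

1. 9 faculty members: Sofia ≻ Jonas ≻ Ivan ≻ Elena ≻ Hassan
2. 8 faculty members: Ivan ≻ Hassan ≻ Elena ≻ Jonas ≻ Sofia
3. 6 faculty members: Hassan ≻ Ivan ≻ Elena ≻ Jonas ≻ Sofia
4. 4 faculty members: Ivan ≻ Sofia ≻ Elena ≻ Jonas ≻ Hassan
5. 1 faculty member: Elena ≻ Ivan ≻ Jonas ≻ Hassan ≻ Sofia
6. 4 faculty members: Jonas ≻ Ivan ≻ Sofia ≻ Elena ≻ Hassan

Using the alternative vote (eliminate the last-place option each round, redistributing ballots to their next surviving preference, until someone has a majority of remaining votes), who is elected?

Ivan

Round 1: Jonas 4, Hassan 6, Sofia 9, Ivan 12, Elena 1. Eliminate Elena.
Round 2: Jonas 4, Hassan 6, Sofia 9, Ivan 13. Eliminate Jonas.
Round 3: Hassan 6, Sofia 9, Ivan 17. Ivan has a majority.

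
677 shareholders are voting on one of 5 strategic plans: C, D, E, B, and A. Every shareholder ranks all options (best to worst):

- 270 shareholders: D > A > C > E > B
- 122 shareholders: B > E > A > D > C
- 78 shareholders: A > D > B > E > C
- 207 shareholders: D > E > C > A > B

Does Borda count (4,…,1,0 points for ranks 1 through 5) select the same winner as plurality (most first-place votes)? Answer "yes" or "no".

Borda — scores: C 954, D 2264, E 1335, B 644, A 1573. Winner: D.
Plurality — first-place votes: C 0, D 477, E 0, B 122, A 78. Winner: D.
The two methods agree.

yes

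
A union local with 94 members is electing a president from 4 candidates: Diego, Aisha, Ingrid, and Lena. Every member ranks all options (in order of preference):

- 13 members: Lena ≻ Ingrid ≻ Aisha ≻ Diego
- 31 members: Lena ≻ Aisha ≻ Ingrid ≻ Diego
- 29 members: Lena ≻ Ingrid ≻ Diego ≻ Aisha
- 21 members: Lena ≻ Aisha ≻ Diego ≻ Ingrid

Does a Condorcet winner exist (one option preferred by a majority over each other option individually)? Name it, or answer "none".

Lena

Lena vs Diego: 94–0 for Lena.
Lena vs Aisha: 94–0 for Lena.
Lena vs Ingrid: 94–0 for Lena.
Lena beats every other option head-to-head.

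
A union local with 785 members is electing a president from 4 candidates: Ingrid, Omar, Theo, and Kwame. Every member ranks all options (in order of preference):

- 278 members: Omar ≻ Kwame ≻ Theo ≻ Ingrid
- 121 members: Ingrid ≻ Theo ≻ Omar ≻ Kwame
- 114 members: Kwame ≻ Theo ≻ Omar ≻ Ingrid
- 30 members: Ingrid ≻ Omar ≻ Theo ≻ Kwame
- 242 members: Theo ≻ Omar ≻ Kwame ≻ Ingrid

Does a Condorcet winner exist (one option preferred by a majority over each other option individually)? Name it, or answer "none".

Theo

Theo vs Ingrid: 634–151 for Theo.
Theo vs Omar: 477–308 for Theo.
Theo vs Kwame: 393–392 for Theo.
Theo beats every other option head-to-head.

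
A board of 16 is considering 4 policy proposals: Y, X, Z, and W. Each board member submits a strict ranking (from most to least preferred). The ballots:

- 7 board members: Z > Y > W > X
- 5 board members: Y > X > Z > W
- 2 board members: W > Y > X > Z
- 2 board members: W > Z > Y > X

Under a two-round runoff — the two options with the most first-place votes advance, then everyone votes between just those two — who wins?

Round 1 first-place votes: Y 5, X 0, Z 7, W 4.
Z and Y advance.
Runoff: Z is preferred to Y by 9 voters; Y by 7.
Z wins the runoff.

Z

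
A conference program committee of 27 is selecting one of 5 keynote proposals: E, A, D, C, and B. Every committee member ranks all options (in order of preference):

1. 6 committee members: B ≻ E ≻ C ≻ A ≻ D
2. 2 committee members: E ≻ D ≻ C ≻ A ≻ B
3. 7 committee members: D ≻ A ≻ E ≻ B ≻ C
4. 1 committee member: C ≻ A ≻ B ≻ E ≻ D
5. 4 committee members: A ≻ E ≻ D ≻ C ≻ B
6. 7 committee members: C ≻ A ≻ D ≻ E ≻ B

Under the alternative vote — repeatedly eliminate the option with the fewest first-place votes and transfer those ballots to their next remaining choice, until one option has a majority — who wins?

Round 1: E 2, A 4, D 7, C 8, B 6. Eliminate E.
Round 2: A 4, D 9, C 8, B 6. Eliminate A.
Round 3: D 13, C 8, B 6. Eliminate B.
Round 4: D 13, C 14. C has a majority.

C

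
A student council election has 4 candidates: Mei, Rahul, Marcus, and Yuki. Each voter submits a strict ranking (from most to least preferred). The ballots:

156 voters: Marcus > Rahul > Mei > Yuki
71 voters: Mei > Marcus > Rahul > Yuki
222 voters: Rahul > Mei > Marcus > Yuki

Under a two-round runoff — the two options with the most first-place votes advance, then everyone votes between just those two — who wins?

Marcus

Round 1 first-place votes: Mei 71, Rahul 222, Marcus 156, Yuki 0.
Rahul and Marcus advance.
Runoff: Rahul is preferred to Marcus by 222 voters; Marcus by 227.
Marcus wins the runoff.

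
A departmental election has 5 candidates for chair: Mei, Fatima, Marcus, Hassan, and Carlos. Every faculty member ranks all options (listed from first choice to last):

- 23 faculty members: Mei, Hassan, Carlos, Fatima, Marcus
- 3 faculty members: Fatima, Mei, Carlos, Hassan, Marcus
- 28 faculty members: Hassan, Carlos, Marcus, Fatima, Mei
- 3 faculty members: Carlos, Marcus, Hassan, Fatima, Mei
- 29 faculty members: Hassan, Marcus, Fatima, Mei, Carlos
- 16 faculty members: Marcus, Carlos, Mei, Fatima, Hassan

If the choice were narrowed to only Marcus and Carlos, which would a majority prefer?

Carlos

Voters preferring Marcus to Carlos: 45; preferring Carlos to Marcus: 57.
Carlos wins the head-to-head.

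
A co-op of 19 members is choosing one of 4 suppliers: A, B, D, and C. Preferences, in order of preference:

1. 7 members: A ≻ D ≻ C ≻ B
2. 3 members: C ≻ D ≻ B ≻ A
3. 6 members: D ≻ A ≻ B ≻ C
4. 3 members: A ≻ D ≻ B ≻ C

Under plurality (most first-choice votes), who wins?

First-place votes: A 10, B 0, D 6, C 3.
A has the most first-place votes.

A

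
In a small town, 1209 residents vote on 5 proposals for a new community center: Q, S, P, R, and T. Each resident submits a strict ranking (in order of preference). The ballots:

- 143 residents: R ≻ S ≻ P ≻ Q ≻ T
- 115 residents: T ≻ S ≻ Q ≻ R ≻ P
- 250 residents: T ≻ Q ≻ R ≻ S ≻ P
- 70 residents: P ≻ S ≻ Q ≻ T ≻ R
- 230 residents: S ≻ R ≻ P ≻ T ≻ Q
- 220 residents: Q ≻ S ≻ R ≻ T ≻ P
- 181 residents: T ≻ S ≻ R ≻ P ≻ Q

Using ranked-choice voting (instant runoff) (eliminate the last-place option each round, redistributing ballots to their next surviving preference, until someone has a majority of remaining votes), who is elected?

S

Round 1: Q 220, S 230, P 70, R 143, T 546. Eliminate P.
Round 2: Q 220, S 300, R 143, T 546. Eliminate R.
Round 3: Q 220, S 443, T 546. Eliminate Q.
Round 4: S 663, T 546. S has a majority.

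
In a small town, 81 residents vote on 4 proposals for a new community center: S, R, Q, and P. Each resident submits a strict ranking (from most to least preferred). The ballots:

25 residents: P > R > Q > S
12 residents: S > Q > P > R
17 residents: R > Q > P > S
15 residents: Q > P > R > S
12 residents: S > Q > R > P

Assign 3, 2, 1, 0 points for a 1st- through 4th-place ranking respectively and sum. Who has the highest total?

S: 25·0 + 12·3 + 17·0 + 15·0 + 12·3 = 72
R: 25·2 + 12·0 + 17·3 + 15·1 + 12·1 = 128
Q: 25·1 + 12·2 + 17·2 + 15·3 + 12·2 = 152
P: 25·3 + 12·1 + 17·1 + 15·2 + 12·0 = 134
Q has the highest Borda score (152).

Q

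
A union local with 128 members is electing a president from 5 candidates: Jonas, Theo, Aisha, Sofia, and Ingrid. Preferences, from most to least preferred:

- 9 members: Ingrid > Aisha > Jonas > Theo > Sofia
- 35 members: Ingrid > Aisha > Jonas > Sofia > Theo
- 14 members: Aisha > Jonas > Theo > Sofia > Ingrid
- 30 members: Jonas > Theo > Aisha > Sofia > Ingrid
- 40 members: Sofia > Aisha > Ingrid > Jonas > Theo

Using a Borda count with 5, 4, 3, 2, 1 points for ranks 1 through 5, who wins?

Aisha

Jonas: 9·3 + 35·3 + 14·4 + 30·5 + 40·2 = 418
Theo: 9·2 + 35·1 + 14·3 + 30·4 + 40·1 = 255
Aisha: 9·4 + 35·4 + 14·5 + 30·3 + 40·4 = 496
Sofia: 9·1 + 35·2 + 14·2 + 30·2 + 40·5 = 367
Ingrid: 9·5 + 35·5 + 14·1 + 30·1 + 40·3 = 384
Aisha has the highest Borda score (496).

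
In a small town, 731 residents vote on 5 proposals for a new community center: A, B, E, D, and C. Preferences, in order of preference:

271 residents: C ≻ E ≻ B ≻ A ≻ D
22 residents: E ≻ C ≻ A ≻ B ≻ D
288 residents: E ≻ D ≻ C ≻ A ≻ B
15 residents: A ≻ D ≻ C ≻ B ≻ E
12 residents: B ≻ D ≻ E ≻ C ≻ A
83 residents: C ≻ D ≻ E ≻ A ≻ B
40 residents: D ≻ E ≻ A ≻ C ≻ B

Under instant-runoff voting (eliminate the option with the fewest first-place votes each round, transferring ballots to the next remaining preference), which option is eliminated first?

B

Round 1: A 15, B 12, E 310, D 40, C 354. Eliminate B.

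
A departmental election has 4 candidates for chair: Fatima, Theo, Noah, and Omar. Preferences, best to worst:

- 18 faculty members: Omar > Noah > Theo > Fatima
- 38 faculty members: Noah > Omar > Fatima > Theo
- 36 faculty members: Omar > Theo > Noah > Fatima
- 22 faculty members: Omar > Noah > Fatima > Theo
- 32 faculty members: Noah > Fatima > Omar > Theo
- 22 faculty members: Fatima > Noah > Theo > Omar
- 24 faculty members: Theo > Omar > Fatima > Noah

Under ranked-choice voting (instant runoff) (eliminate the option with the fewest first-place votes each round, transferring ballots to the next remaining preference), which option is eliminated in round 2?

Round 1: Fatima 22, Theo 24, Noah 70, Omar 76. Eliminate Fatima.
Round 2: Theo 24, Noah 92, Omar 76. Eliminate Theo.

Theo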